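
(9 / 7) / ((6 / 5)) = 15 / 14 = 1.07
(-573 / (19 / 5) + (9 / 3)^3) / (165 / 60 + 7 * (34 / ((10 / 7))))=-15680 / 21451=-0.73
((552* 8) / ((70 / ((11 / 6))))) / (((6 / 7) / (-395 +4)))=-791384 / 15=-52758.93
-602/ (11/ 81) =-4432.91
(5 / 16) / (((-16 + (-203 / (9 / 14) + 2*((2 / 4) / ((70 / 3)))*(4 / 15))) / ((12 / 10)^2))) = -2835 / 2090128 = -0.00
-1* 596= -596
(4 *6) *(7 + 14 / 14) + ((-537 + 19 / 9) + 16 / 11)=-341.43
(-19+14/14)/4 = -9/2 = -4.50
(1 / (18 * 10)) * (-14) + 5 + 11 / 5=7.12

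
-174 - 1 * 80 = -254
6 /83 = 0.07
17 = 17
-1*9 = -9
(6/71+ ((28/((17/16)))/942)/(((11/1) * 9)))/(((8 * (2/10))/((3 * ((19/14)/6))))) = 226672945/6303494736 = 0.04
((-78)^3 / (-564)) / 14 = 19773 / 329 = 60.10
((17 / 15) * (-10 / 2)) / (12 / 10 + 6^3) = -85 / 3258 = -0.03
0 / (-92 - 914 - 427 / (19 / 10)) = 0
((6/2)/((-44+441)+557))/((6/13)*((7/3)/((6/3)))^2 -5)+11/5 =198738/90365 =2.20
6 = 6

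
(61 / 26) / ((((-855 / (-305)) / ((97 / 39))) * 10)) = 360937 / 1733940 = 0.21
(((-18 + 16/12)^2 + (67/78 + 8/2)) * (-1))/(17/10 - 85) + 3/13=353176/97461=3.62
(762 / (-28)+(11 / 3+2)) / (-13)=905 / 546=1.66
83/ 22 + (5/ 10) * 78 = 941/ 22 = 42.77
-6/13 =-0.46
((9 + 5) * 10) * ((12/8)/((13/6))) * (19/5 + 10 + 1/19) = 331632/247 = 1342.64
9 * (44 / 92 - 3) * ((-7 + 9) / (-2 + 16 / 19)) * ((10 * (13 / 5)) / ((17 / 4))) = 1031472 / 4301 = 239.82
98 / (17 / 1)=98 / 17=5.76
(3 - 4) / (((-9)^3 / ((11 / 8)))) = 0.00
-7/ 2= -3.50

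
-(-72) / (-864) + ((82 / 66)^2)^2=10907737 / 4743684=2.30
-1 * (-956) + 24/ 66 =10520/ 11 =956.36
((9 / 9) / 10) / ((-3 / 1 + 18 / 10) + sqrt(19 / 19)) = -1 / 2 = -0.50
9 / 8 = 1.12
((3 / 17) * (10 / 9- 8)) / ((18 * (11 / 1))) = -31 / 5049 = -0.01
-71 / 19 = -3.74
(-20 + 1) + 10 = -9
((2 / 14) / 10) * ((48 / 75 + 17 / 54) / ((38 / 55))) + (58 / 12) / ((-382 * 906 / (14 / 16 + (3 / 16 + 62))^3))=-295480925642731 / 84842930995200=-3.48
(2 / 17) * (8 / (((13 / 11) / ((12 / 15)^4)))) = 45056 / 138125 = 0.33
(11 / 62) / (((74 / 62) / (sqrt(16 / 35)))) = 22 * sqrt(35) / 1295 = 0.10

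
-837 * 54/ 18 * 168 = -421848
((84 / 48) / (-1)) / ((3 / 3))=-7 / 4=-1.75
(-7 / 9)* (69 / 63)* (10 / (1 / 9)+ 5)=-2185 / 27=-80.93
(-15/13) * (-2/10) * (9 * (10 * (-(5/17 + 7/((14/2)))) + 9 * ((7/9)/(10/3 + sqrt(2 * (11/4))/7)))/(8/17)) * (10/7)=-60222150/882791-144585 * sqrt(22)/504452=-69.56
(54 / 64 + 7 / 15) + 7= 3989 / 480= 8.31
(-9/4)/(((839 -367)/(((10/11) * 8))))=-45/1298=-0.03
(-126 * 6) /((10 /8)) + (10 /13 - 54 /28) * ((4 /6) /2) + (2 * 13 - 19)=-1633049 /2730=-598.19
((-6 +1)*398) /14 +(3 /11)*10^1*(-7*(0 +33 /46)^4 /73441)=-163592430173845 /1150900961336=-142.14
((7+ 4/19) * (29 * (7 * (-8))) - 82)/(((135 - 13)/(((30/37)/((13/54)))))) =-181477260/557479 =-325.53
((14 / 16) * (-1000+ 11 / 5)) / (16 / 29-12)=1012767 / 13280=76.26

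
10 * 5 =50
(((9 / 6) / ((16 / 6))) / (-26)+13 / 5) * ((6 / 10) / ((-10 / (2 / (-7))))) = 16089 / 364000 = 0.04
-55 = -55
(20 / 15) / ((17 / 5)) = 20 / 51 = 0.39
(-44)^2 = 1936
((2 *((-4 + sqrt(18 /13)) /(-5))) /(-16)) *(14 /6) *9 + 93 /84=-139 /140 + 63 *sqrt(26) /520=-0.38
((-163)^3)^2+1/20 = 375107391560181/20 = 18755369578009.05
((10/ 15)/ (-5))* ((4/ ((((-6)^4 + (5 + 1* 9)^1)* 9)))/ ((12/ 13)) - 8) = 282947/ 265275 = 1.07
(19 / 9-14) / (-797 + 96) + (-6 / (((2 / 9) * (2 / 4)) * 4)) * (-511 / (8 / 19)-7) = 1663401107 / 100944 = 16478.45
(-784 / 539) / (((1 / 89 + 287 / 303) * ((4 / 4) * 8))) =-26967 / 142153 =-0.19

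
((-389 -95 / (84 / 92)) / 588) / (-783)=5177 / 4834242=0.00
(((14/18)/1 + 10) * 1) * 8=776/9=86.22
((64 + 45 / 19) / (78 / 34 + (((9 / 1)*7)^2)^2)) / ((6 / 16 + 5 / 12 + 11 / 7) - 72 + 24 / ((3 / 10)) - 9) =150059 / 48549976499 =0.00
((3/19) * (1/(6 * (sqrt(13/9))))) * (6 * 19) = 9 * sqrt(13)/13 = 2.50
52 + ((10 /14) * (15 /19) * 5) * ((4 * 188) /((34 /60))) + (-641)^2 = 937579513 /2261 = 414674.71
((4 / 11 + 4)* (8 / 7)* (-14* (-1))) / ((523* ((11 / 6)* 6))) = 768 / 63283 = 0.01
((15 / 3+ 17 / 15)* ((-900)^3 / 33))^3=-3310613835264000000000000000 / 1331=-2487313174503380916604057.00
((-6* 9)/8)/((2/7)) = -189/8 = -23.62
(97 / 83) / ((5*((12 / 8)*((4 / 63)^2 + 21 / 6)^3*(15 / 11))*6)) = 19766689439112 / 44653478279378125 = 0.00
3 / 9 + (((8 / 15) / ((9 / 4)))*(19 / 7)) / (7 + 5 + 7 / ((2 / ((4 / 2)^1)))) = 347 / 945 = 0.37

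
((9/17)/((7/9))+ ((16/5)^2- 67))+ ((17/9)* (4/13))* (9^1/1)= -1966568/38675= -50.85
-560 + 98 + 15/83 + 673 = 17528/83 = 211.18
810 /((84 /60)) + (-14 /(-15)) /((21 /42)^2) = 61142 /105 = 582.30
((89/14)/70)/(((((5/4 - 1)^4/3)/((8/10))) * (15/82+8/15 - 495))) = -0.11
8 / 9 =0.89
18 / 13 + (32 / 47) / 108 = 22946 / 16497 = 1.39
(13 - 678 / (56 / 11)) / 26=-3365 / 728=-4.62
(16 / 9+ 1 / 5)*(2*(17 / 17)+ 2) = 7.91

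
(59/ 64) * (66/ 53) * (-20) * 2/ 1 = -9735/ 212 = -45.92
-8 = -8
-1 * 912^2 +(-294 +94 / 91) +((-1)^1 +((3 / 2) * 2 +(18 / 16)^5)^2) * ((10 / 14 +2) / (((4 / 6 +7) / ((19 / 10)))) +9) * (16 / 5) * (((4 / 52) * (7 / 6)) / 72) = -168288246668330745011 / 202260747386880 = -832036.12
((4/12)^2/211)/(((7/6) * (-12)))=-1/26586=-0.00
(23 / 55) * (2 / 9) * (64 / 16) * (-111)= -41.26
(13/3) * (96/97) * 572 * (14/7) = 475904/97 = 4906.23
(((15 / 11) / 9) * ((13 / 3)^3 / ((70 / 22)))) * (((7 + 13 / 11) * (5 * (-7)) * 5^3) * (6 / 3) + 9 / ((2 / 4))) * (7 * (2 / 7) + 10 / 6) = -192189166 / 189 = -1016873.89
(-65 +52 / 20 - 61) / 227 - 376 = -427377 / 1135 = -376.54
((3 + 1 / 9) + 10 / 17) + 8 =1790 / 153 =11.70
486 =486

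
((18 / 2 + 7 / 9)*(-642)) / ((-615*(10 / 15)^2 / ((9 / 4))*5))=10.33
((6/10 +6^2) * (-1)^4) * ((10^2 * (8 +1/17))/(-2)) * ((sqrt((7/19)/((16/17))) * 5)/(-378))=208925 * sqrt(2261)/81396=122.05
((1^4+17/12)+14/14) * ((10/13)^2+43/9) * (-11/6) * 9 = -3683317/12168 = -302.71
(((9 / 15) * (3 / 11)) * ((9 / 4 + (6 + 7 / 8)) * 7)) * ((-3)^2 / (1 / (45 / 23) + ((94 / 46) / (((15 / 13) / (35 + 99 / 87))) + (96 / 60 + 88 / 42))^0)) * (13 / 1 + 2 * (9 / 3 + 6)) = 11548089 / 5984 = 1929.83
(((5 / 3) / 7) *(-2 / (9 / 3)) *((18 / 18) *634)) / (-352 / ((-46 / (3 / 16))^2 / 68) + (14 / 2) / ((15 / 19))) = -134154400 / 11289831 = -11.88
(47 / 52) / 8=47 / 416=0.11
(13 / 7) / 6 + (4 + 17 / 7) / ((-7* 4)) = 47 / 588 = 0.08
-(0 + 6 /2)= -3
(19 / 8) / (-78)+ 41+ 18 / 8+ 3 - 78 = -19831 / 624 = -31.78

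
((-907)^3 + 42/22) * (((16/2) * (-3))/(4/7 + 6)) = 689435800368/253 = 2725042689.20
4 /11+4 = 48 /11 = 4.36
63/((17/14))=51.88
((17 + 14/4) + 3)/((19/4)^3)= 1504/6859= 0.22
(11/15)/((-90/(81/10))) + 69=34467/500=68.93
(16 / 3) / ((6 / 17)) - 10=46 / 9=5.11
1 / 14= 0.07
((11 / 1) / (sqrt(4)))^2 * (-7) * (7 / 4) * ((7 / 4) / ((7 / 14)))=-41503 / 32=-1296.97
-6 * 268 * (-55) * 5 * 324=143272800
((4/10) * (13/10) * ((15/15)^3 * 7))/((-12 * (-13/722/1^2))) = 2527/150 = 16.85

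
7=7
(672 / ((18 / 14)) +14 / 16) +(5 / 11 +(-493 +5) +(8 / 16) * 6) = 10295 / 264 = 39.00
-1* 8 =-8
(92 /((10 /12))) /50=276 /125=2.21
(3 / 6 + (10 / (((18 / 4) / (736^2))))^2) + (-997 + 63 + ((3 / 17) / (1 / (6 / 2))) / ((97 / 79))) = 387098866574729059 / 267138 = 1449059536923.72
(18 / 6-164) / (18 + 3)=-23 / 3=-7.67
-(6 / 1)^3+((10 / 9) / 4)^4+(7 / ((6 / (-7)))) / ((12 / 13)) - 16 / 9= -23789561 / 104976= -226.62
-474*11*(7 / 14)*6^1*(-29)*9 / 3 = 1360854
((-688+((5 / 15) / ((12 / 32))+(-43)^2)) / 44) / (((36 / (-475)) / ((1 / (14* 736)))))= -4967075 / 146893824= -0.03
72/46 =36/23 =1.57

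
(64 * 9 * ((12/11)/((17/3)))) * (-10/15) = -13824/187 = -73.93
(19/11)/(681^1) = 19/7491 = 0.00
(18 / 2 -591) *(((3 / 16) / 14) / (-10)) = 873 / 1120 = 0.78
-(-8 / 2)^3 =64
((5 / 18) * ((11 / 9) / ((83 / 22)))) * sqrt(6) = 0.22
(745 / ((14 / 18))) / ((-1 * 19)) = -6705 / 133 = -50.41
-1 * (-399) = 399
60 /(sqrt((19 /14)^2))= 840 /19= 44.21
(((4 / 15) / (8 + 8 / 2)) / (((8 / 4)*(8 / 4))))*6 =1 / 30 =0.03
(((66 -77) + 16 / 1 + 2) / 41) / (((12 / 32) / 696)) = 12992 / 41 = 316.88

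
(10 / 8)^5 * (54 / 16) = 10.30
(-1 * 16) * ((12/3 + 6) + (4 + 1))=-240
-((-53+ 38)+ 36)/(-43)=21/43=0.49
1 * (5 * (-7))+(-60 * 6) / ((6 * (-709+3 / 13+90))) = -70190 / 2011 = -34.90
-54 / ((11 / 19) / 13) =-13338 / 11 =-1212.55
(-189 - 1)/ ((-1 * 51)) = 3.73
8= 8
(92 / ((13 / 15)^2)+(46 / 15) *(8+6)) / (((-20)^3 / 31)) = -1624927 / 2535000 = -0.64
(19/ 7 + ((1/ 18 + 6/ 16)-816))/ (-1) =409679/ 504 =812.86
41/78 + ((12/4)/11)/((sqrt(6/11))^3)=41/78 + sqrt(66)/12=1.20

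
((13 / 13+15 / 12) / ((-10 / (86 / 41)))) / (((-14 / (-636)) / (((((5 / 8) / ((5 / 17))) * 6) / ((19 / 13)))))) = -40796379 / 218120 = -187.04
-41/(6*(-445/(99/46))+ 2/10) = 6765/204667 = 0.03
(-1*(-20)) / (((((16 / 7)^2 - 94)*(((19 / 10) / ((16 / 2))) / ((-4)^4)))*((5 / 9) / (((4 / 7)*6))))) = -1498.65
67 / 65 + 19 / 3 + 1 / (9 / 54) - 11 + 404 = 79241 / 195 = 406.36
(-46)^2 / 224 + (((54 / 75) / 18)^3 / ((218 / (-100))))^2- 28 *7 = -48484690234151 / 259896875000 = -186.55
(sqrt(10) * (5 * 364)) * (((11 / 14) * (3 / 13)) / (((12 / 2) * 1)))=55 * sqrt(10)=173.93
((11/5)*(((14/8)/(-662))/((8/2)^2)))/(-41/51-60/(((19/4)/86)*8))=74613/28038930560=0.00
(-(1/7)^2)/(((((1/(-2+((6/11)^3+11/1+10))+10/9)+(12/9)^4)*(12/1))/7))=-688635/250111148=-0.00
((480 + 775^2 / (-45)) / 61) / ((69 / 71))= -357485 / 1647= -217.05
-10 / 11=-0.91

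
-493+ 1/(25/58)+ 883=9808/25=392.32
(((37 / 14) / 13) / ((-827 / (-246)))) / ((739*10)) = 4551 / 556149230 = 0.00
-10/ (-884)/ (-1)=-5/ 442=-0.01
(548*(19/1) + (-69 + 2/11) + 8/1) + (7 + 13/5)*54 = 597827/55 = 10869.58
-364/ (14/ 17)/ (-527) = 26/ 31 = 0.84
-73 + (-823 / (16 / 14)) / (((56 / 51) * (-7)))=9269 / 448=20.69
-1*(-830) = 830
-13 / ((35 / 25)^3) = -1625 / 343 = -4.74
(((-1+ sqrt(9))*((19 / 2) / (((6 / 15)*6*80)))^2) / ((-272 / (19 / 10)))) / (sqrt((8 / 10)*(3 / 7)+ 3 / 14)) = -6859*sqrt(2730) / 7821066240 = -0.00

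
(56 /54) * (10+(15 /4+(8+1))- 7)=49 /3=16.33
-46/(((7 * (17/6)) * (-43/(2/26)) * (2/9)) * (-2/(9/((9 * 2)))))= -621/133042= -0.00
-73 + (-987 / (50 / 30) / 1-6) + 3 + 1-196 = -4316 / 5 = -863.20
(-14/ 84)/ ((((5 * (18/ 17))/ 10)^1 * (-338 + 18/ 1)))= 17/ 17280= 0.00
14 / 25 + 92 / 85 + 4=2398 / 425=5.64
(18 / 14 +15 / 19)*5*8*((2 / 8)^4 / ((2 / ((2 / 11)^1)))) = 345 / 11704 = 0.03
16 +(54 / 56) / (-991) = 443941 / 27748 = 16.00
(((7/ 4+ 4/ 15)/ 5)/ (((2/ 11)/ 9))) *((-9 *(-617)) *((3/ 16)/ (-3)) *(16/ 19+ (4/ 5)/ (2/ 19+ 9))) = -84723525909/ 13148000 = -6443.83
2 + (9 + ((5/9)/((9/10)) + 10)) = 1751/81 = 21.62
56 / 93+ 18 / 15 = 838 / 465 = 1.80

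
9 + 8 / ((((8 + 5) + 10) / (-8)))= 143 / 23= 6.22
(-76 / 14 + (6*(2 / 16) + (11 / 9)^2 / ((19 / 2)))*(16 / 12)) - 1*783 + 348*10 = 87027992 / 32319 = 2692.78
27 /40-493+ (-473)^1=-38613 /40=-965.32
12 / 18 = 0.67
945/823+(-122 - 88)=-171885/823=-208.85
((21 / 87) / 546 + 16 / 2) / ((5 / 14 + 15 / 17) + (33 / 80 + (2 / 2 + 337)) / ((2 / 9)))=172283440 / 32820243573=0.01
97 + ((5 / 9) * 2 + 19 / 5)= 4586 / 45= 101.91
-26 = -26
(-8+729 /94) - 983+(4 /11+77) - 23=-960463 /1034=-928.88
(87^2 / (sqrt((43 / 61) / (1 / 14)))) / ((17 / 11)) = 83259 * sqrt(36722) / 10234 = 1559.01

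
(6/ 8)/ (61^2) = 3/ 14884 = 0.00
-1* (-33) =33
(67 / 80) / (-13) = -67 / 1040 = -0.06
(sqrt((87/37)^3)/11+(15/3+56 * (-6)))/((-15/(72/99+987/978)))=38.28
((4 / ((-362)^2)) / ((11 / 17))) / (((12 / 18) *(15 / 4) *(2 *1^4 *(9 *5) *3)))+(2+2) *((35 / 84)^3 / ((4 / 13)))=4880024321 / 5189342400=0.94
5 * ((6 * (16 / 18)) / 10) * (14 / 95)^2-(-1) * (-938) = -25394782 / 27075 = -937.94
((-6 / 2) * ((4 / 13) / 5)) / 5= -12 / 325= -0.04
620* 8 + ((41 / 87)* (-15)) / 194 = 27904755 / 5626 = 4959.96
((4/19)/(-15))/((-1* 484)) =1/34485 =0.00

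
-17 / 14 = -1.21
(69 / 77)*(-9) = -621 / 77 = -8.06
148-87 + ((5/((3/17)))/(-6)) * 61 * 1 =-4087/18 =-227.06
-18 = -18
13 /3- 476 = -1415 /3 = -471.67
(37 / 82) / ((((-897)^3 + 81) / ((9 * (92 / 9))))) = -851 / 14795550936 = -0.00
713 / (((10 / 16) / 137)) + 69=781793 / 5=156358.60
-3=-3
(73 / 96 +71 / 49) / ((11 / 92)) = 239039 / 12936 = 18.48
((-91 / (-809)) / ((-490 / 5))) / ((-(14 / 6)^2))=0.00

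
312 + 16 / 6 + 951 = 3797 / 3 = 1265.67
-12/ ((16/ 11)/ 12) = -99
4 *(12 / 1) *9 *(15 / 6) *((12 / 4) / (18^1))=180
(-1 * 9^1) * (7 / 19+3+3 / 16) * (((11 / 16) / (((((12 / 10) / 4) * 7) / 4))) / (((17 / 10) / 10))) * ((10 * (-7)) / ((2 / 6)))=66886875 / 1292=51770.03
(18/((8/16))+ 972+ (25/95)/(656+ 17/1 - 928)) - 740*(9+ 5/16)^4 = -88340919056881/15876096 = -5564398.14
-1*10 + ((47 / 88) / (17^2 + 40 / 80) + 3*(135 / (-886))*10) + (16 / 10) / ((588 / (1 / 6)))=-120849905909 / 8295112980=-14.57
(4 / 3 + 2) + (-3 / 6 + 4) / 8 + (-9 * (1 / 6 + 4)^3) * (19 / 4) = -296513 / 96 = -3088.68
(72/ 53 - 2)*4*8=-1088/ 53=-20.53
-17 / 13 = -1.31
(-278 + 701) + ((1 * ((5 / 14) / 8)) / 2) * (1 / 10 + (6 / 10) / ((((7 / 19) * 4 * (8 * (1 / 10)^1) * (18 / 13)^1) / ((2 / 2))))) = 63674915 / 150528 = 423.01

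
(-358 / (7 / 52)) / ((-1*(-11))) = -241.77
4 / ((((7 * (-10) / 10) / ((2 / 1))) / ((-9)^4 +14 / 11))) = -577480 / 77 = -7499.74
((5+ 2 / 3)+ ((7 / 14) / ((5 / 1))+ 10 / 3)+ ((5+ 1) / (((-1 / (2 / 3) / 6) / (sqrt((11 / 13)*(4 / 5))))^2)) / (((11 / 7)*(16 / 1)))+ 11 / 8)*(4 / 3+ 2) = 6791 / 156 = 43.53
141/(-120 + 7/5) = -705/593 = -1.19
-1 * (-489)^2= -239121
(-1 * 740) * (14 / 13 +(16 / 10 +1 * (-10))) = 70448 / 13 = 5419.08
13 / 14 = 0.93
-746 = -746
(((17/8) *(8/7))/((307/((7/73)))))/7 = 17/156877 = 0.00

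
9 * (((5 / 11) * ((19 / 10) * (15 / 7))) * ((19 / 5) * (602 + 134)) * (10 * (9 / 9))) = 35868960 / 77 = 465830.65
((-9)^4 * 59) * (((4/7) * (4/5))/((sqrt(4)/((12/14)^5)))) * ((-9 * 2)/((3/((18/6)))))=-433451782656/588245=-736855.87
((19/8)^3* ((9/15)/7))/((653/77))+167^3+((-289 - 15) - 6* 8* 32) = 7782712082987/1671680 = 4655623.14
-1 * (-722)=722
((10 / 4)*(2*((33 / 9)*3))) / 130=11 / 26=0.42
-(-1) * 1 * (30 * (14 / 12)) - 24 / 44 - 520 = -5341 / 11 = -485.55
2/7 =0.29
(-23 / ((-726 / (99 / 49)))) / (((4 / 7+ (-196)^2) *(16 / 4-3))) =3 / 1800568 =0.00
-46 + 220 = 174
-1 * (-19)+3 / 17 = 19.18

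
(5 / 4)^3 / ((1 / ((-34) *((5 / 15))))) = -2125 / 96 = -22.14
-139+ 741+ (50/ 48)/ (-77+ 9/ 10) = 5497339/ 9132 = 601.99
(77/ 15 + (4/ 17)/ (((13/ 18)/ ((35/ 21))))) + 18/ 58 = 575528/ 96135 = 5.99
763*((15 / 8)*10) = 57225 / 4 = 14306.25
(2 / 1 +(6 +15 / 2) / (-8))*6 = 15 / 8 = 1.88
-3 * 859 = -2577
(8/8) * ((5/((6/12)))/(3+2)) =2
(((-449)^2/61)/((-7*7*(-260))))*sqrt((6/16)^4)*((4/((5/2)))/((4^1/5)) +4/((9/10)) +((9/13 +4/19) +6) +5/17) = 7423553623/14917535360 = 0.50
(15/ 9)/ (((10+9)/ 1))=5/ 57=0.09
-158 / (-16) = 79 / 8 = 9.88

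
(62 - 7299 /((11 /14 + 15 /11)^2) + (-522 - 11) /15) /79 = -2553050543 /129829785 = -19.66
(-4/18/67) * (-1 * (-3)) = -2/201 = -0.01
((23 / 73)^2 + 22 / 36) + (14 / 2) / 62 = 1224049 / 1486791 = 0.82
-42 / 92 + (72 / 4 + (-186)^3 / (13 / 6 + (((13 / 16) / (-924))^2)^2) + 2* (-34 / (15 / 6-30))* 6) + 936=-777473400774106783803388191 / 261866798442253031170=-2968965.16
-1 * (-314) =314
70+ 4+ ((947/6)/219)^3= 168736566779/2268747144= 74.37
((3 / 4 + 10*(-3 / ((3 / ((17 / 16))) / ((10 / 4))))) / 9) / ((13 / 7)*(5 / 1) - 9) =-2891 / 288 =-10.04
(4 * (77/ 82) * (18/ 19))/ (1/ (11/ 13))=30492/ 10127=3.01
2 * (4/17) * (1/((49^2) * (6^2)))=2/367353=0.00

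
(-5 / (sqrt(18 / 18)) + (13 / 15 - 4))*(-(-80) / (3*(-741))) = 1952 / 6669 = 0.29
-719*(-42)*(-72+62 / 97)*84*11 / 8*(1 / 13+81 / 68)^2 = -15169560189768369 / 37900616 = -400245742.44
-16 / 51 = -0.31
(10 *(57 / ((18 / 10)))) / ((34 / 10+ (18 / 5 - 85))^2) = 475 / 9126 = 0.05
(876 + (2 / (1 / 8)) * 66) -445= 1487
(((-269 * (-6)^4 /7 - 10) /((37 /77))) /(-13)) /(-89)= -3835634 /42809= -89.60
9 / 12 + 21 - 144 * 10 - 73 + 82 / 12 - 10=-17933 / 12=-1494.42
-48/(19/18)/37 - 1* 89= -63431/703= -90.23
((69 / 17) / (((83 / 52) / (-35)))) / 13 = -9660 / 1411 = -6.85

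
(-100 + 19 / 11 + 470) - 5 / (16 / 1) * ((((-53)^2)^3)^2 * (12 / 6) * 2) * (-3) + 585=81057719202359815557861 / 44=1842220890962723080860.48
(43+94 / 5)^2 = 95481 / 25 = 3819.24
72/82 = 36/41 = 0.88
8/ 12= 2/ 3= 0.67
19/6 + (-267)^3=-114204959/6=-19034159.83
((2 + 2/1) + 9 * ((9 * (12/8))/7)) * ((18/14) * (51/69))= 1989/98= 20.30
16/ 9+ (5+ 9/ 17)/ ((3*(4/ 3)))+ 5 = 2497/ 306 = 8.16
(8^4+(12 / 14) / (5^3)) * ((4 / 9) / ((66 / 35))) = 7168012 / 7425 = 965.39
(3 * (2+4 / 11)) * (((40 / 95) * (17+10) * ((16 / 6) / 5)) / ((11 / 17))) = 763776 / 11495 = 66.44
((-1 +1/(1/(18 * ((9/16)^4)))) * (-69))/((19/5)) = -9066945/622592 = -14.56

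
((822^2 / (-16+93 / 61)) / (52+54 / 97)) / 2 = -999505557 / 2250767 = -444.07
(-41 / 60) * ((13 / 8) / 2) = -533 / 960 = -0.56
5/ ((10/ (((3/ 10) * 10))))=3/ 2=1.50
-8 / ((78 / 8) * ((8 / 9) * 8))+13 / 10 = 1.18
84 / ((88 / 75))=1575 / 22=71.59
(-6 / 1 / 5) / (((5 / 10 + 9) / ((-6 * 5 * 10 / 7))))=720 / 133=5.41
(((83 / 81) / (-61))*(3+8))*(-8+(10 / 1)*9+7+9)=-18.11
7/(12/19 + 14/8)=532/181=2.94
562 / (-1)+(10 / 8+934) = 1493 / 4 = 373.25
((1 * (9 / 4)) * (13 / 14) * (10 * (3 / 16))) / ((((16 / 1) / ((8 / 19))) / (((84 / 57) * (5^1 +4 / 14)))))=64935 / 80864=0.80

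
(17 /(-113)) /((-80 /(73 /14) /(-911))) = -1130551 /126560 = -8.93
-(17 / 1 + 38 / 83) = -1449 / 83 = -17.46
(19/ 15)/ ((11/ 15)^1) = 19/ 11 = 1.73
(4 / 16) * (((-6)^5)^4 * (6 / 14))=2742118830047232 / 7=391731261435318.86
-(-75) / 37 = 75 / 37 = 2.03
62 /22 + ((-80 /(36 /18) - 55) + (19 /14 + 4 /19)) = -265137 /2926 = -90.61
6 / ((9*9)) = 0.07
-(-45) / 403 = 45 / 403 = 0.11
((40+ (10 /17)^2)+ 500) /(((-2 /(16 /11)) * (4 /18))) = -5621760 /3179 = -1768.41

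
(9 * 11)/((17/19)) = 1881/17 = 110.65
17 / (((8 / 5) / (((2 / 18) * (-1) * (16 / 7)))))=-170 / 63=-2.70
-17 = -17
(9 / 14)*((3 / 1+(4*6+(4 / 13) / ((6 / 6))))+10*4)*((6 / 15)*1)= 225 / 13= 17.31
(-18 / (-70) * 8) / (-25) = -0.08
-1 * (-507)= 507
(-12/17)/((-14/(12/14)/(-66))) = -2376/833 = -2.85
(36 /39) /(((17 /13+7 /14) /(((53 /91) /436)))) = 318 /466193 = 0.00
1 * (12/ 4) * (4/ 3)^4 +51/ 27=307/ 27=11.37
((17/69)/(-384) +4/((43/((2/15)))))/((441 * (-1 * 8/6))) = -0.00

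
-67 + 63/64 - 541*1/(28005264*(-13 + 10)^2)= -66556262389/1008189504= -66.02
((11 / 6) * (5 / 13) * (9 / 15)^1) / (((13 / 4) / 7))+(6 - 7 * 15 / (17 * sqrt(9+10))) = 5.49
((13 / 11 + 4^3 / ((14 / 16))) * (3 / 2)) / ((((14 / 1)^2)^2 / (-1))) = -17169 / 5916064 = -0.00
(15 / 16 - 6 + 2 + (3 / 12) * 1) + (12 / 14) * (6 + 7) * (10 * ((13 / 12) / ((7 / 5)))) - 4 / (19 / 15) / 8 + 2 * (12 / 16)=1258969 / 14896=84.52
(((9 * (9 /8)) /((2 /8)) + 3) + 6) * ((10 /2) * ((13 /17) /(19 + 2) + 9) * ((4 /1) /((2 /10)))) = 5322900 /119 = 44730.25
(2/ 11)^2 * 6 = 24/ 121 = 0.20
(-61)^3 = -226981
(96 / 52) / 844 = 6 / 2743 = 0.00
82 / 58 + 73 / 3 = 25.75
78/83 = 0.94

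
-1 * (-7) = 7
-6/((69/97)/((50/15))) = -1940/69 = -28.12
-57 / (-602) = 57 / 602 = 0.09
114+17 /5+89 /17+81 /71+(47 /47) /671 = 123.78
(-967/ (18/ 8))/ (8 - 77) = 3868/ 621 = 6.23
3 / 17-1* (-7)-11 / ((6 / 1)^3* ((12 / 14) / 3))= 51395 / 7344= 7.00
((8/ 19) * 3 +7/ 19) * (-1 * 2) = -62/ 19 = -3.26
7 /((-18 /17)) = -119 /18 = -6.61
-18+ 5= -13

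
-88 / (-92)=22 / 23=0.96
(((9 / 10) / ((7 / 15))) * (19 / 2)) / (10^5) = 513 / 2800000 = 0.00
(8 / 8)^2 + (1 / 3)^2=10 / 9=1.11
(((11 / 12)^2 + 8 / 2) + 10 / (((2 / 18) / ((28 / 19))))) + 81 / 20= 141.52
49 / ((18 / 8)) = 196 / 9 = 21.78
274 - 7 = 267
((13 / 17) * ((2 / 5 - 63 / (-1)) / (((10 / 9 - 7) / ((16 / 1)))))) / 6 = -98904 / 4505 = -21.95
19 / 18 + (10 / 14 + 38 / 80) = 2.24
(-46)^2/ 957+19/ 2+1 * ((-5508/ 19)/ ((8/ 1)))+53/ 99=-1308653/ 54549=-23.99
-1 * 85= -85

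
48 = 48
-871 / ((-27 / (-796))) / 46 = -558.23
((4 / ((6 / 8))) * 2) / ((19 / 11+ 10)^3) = 0.01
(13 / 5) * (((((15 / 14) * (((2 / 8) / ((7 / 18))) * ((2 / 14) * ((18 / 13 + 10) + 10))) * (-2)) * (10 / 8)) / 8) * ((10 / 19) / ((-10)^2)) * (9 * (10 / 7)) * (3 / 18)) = -56295 / 2919616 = -0.02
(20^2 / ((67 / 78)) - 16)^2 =907696384 / 4489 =202204.59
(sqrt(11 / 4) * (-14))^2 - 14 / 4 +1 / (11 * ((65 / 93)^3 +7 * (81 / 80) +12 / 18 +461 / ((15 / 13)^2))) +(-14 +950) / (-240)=3333486634378266 / 6270664081385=531.60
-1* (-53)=53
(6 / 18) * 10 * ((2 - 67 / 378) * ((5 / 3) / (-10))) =-3445 / 3402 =-1.01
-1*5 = -5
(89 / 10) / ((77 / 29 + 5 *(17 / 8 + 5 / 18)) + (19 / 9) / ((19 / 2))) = 92916 / 155465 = 0.60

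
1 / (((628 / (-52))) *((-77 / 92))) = 1196 / 12089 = 0.10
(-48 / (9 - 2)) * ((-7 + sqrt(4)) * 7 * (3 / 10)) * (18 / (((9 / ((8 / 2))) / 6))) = 3456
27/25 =1.08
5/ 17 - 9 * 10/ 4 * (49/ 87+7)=-83750/ 493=-169.88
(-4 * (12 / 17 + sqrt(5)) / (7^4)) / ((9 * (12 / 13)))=-13 * sqrt(5) / 64827 - 52 / 367353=-0.00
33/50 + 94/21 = 5393/1050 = 5.14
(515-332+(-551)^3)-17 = -167283985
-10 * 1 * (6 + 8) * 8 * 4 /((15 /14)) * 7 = -87808 /3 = -29269.33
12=12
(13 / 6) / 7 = 13 / 42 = 0.31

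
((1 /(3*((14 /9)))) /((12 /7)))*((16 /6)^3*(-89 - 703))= -5632 /3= -1877.33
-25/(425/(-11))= 11/17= 0.65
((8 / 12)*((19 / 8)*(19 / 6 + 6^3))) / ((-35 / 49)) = -485.82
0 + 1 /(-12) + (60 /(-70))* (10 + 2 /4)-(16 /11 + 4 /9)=-4349 /396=-10.98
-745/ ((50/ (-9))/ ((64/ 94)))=21456/ 235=91.30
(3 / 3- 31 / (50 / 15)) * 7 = -581 / 10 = -58.10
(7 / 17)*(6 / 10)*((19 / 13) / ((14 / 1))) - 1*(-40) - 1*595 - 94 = -1434233 / 2210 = -648.97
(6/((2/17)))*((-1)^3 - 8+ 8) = -51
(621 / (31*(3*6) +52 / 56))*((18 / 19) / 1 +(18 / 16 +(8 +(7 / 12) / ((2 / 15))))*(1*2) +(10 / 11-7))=39714192 / 1635425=24.28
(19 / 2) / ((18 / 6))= 19 / 6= 3.17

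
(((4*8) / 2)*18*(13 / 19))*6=22464 / 19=1182.32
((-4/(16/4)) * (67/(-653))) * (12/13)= 804/8489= 0.09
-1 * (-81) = 81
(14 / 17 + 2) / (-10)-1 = -109 / 85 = -1.28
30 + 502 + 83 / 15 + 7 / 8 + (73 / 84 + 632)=983873 / 840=1171.28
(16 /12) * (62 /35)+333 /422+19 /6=46656 /7385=6.32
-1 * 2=-2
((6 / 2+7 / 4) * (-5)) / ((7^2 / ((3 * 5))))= -1425 / 196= -7.27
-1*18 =-18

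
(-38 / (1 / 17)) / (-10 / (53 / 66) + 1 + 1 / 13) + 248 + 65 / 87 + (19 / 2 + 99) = 282332137 / 681906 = 414.03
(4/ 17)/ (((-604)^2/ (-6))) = -3/ 775234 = -0.00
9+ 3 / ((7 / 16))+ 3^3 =300 / 7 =42.86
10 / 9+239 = 2161 / 9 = 240.11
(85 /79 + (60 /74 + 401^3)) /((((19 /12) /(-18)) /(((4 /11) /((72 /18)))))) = -2142703584432 /32153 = -66640860.40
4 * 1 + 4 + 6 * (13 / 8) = 17.75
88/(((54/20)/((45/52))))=1100/39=28.21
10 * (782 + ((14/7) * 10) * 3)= 8420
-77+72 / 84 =-533 / 7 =-76.14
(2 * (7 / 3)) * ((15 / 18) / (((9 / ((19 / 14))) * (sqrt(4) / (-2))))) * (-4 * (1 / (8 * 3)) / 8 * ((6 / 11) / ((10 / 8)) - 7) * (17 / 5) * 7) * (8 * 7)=-5713547 / 53460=-106.88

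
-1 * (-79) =79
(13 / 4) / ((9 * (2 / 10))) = 65 / 36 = 1.81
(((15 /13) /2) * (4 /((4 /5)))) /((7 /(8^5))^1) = 1228800 /91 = 13503.30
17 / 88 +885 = 77897 / 88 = 885.19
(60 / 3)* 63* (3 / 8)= 945 / 2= 472.50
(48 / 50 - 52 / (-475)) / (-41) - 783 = -15249433 / 19475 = -783.03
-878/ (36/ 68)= -14926/ 9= -1658.44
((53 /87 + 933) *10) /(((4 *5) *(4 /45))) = 152295 /29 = 5251.55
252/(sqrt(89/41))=171.04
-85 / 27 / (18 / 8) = -340 / 243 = -1.40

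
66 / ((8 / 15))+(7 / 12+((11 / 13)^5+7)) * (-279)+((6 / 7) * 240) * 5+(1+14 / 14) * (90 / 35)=-2805166047 / 2599051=-1079.30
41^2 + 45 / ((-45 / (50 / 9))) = 15079 / 9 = 1675.44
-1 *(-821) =821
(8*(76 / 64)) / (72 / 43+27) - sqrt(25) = -4.67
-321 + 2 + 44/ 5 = -1551/ 5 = -310.20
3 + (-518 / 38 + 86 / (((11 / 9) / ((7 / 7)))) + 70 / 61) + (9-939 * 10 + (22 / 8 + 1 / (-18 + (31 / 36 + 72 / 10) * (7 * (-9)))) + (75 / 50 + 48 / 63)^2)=-550632061352258 / 59129823753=-9312.26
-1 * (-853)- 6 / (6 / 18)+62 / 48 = 20071 / 24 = 836.29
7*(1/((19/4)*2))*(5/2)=35/19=1.84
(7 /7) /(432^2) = 1 /186624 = 0.00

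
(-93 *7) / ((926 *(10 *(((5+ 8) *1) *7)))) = -93 / 120380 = -0.00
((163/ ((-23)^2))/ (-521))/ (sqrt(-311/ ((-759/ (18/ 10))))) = -163 * sqrt(1180245)/ 257143197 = -0.00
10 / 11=0.91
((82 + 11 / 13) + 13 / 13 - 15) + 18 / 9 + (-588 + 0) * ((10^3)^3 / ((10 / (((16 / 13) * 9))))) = -8467199999079 / 13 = -651323076852.23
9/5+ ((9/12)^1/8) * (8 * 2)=33/10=3.30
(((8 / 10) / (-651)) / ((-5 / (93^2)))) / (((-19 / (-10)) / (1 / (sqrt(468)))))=124*sqrt(13) / 8645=0.05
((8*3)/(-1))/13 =-24/13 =-1.85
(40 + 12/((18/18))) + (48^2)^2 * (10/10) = 5308468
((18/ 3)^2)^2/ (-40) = -162/ 5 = -32.40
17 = 17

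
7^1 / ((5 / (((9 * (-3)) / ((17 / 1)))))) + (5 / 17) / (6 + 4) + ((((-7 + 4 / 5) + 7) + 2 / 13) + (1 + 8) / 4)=4463 / 4420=1.01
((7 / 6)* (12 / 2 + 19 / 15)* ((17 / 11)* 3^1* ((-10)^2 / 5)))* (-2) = -51884 / 33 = -1572.24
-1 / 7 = -0.14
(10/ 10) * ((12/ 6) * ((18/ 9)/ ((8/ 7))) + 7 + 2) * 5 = 125/ 2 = 62.50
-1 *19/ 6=-19/ 6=-3.17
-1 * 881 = -881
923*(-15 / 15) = -923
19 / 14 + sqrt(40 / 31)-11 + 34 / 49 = -877 / 98 + 2*sqrt(310) / 31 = -7.81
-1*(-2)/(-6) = -1/3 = -0.33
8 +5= 13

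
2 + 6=8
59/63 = 0.94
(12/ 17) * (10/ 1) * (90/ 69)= 3600/ 391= 9.21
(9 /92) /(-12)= -3 /368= -0.01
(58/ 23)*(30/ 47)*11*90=1722600/ 1081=1593.52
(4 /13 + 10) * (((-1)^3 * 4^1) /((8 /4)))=-268 /13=-20.62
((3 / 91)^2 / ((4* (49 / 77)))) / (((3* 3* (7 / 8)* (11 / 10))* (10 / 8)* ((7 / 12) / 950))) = 182400 / 2840383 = 0.06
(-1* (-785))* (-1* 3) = -2355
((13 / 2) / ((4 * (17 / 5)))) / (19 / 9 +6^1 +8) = 117 / 3944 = 0.03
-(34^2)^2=-1336336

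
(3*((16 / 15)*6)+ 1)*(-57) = -5757 / 5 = -1151.40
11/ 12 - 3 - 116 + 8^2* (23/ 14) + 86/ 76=-18847/ 1596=-11.81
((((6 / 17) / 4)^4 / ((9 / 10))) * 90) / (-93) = -675 / 10356604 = -0.00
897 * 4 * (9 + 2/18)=98072/3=32690.67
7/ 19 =0.37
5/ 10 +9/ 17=35/ 34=1.03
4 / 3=1.33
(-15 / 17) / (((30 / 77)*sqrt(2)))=-77*sqrt(2) / 68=-1.60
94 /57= 1.65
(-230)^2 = 52900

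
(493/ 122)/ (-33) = -493/ 4026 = -0.12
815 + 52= 867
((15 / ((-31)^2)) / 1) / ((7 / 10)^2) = 0.03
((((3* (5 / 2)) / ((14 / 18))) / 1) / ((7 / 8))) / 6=90 / 49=1.84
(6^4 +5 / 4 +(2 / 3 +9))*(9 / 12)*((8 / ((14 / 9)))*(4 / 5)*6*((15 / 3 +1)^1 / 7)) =5081292 / 245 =20739.97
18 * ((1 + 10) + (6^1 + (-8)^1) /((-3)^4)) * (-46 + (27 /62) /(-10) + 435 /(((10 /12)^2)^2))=11794872397 /69750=169102.11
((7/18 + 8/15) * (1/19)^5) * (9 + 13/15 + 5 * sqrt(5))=6142/1671366825 + 83 * sqrt(5)/44569782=0.00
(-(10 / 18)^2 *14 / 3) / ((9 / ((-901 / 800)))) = 6307 / 34992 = 0.18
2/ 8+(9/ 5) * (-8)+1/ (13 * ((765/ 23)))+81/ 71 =-7347253/ 564876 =-13.01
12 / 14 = 6 / 7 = 0.86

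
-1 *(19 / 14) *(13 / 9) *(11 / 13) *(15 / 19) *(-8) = 220 / 21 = 10.48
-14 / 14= -1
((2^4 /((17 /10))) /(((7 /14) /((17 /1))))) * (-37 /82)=-5920 /41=-144.39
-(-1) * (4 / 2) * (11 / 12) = 11 / 6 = 1.83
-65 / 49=-1.33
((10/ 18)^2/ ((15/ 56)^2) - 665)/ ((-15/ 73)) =35160377/ 10935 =3215.40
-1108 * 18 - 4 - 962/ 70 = -698661/ 35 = -19961.74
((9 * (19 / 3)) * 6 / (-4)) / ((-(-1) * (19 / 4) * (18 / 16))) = -16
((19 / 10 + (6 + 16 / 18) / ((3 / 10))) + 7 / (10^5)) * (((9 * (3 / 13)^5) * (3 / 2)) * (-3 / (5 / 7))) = -342565354467 / 371293000000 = -0.92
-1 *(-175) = 175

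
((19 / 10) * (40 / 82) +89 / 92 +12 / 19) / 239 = 181019 / 17128652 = 0.01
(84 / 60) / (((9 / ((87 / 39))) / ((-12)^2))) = 3248 / 65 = 49.97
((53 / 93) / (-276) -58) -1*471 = -13578425 / 25668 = -529.00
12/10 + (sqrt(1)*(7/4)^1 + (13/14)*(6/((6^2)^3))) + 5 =4327409/544320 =7.95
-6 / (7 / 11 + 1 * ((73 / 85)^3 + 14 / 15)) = -60798375 / 22324618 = -2.72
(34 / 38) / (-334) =-17 / 6346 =-0.00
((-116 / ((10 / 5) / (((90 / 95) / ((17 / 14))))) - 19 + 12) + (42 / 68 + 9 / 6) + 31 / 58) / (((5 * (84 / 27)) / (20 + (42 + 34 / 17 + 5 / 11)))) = -539009451 / 2622760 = -205.51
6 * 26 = 156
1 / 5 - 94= -469 / 5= -93.80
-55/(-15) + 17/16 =227/48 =4.73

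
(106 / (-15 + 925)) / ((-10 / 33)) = -0.38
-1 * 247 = -247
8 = 8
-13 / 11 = -1.18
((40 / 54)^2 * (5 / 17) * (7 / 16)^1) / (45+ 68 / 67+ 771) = 1675 / 19382652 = 0.00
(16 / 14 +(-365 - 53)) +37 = -2659 / 7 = -379.86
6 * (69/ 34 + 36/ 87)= 7227/ 493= 14.66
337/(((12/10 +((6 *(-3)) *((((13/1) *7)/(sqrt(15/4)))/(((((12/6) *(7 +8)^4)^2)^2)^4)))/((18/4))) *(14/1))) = 33402100678040496529255325120244670689118038353626616299152374267578125000000000000 *sqrt(15)/5022440466507542639034314382961338154620796420851304128405826968944218527344379637938459040244487674442552815889939665794372558593749999999999999999999999991719 +705234348838767445564401644607487899211336830761203954696984870222584018214606640827191956900996810952975124564545694738626480102539062500000000000000000000000000/35157083265552798473240200680729367082345574945959128898840788782609529691410657465569213281711413721097869711229577660560607910156249999999999999999999999942033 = 20.06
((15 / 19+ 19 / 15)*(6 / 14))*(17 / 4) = 4981 / 1330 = 3.75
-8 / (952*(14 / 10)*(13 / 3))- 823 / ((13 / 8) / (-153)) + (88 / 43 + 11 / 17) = 36083594896 / 465647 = 77491.31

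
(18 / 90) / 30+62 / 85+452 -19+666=2804327 / 2550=1099.74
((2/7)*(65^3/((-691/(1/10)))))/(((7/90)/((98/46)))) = -4943250/15893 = -311.03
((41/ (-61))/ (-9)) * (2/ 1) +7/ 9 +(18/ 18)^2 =1058/ 549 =1.93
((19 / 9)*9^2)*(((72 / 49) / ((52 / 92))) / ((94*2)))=70794 / 29939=2.36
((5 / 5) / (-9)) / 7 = -0.02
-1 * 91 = -91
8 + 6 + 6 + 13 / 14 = 293 / 14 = 20.93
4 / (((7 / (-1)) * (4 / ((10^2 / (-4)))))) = 3.57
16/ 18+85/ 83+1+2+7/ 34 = 130009/ 25398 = 5.12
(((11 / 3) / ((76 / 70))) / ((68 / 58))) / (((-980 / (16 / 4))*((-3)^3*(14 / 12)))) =319 / 854658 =0.00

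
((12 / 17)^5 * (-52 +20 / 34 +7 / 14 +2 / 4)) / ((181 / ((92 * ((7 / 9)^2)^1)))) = -11868229632 / 4368899989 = -2.72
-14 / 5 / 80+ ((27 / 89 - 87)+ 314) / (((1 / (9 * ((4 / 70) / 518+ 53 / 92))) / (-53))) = -6624350417311 / 106034600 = -62473.48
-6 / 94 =-3 / 47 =-0.06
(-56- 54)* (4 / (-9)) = 440 / 9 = 48.89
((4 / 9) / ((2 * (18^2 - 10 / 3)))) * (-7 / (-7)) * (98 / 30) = 49 / 21645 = 0.00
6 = 6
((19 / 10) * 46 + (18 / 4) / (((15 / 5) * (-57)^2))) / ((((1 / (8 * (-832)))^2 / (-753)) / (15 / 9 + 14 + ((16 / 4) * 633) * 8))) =-64010798156802818048 / 1083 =-59105076783751447.87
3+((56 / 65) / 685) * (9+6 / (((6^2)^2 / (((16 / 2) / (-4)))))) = 3620119 / 1202175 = 3.01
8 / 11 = 0.73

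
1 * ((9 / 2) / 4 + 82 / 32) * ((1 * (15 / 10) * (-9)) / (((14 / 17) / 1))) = -27081 / 448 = -60.45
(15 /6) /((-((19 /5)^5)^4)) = -476837158203125 /75179946915091916386711202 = -0.00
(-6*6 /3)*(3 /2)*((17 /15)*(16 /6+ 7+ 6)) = -1598 /5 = -319.60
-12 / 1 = -12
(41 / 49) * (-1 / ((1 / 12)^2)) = -5904 / 49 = -120.49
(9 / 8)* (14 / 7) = 9 / 4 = 2.25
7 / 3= 2.33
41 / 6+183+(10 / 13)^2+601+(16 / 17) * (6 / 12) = 13650697 / 17238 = 791.90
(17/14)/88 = 17/1232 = 0.01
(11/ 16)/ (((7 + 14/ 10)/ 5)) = 275/ 672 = 0.41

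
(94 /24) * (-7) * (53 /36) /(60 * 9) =-0.07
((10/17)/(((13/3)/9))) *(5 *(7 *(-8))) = -75600/221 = -342.08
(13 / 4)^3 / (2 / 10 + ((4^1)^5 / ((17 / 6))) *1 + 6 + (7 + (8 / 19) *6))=3548155 / 38980992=0.09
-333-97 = -430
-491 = -491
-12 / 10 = -6 / 5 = -1.20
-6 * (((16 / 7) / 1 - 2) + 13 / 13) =-54 / 7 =-7.71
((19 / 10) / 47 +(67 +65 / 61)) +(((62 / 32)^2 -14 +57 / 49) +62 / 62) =10793260943 / 179818240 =60.02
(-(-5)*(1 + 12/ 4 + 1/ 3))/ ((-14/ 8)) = -260/ 21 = -12.38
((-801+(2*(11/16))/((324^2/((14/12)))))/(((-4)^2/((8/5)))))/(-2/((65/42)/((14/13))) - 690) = 682103801899/5887652023296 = 0.12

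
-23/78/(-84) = 23/6552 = 0.00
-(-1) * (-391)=-391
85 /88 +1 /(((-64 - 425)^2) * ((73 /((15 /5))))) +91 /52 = 1390648117 /512037768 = 2.72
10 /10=1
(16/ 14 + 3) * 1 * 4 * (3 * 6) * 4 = 8352/ 7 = 1193.14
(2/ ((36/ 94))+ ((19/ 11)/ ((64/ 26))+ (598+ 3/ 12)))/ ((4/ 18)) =1914023/ 704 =2718.78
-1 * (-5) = 5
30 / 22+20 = 235 / 11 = 21.36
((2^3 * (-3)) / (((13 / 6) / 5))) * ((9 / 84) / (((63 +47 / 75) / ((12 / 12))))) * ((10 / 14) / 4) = -0.02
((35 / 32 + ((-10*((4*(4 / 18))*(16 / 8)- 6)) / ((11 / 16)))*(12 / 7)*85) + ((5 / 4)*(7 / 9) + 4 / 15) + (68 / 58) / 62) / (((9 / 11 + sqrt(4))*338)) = 892272549017 / 94950797760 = 9.40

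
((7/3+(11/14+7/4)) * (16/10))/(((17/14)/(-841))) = -1375876/255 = -5395.59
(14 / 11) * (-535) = -7490 / 11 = -680.91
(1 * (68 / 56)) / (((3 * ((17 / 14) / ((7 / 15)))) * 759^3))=7 / 19676046555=0.00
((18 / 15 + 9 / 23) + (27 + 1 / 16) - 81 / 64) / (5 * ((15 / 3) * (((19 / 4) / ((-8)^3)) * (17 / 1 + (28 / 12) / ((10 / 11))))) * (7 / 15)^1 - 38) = -116108352 / 170073845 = -0.68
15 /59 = 0.25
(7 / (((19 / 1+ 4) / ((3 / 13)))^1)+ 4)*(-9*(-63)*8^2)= 44162496 / 299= 147700.66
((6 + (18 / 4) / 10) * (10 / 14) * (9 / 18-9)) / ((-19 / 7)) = 14.43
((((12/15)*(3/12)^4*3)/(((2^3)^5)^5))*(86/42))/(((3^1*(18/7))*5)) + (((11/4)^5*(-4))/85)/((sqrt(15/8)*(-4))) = 43/3264099712959498771706675200 + 161051*sqrt(30)/652800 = 1.35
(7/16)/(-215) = -7/3440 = -0.00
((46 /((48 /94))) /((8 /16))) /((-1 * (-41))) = 1081 /246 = 4.39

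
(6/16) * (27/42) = 27/112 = 0.24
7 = 7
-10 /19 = -0.53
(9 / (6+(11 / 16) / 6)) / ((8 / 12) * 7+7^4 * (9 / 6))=5184 / 12700919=0.00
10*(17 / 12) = 85 / 6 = 14.17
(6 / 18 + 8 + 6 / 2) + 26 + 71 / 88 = 10069 / 264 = 38.14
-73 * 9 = -657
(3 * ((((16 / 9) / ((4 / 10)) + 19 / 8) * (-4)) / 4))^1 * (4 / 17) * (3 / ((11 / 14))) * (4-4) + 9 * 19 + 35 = 206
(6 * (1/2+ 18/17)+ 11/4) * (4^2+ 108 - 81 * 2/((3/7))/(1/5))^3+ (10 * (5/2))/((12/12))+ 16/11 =-12465354292075/187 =-66659648620.72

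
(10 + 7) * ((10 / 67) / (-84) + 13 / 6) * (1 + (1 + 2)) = 207128 / 1407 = 147.21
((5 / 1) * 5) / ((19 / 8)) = 200 / 19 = 10.53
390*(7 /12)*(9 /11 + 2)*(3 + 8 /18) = 437255 /198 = 2208.36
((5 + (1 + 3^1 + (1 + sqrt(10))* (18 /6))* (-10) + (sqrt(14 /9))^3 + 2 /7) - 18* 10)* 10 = -17130 /7 - 300* sqrt(10) + 140* sqrt(14) /27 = -3376.42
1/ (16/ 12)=3/ 4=0.75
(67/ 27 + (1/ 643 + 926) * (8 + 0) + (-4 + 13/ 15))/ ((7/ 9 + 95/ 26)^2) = 1303995758208/ 3457311335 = 377.17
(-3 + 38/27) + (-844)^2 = 19233029/27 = 712334.41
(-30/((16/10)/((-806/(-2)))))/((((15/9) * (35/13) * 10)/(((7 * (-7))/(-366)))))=-110019/4880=-22.54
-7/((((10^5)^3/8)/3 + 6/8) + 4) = -84/500000000000057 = -0.00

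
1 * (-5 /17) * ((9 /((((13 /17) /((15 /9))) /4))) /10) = -30 /13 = -2.31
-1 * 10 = -10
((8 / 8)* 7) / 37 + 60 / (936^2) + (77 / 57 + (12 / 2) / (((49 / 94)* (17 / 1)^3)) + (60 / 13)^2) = 282257557158427 / 12355736007888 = 22.84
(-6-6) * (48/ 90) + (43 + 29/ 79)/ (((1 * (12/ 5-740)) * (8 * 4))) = -149215049/ 23308160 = -6.40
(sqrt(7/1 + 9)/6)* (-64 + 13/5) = -614/15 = -40.93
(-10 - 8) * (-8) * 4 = 576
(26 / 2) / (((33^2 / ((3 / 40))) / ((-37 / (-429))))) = 37 / 479160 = 0.00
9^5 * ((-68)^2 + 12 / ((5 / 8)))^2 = 31826386854144 / 25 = 1273055474165.76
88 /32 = 11 /4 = 2.75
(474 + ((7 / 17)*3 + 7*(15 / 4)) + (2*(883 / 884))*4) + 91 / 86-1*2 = 19330409 / 38012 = 508.53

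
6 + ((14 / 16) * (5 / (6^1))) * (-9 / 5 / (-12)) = 6.11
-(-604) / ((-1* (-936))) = 151 / 234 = 0.65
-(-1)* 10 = 10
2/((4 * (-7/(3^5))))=-243/14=-17.36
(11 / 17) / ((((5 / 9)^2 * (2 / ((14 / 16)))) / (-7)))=-6.42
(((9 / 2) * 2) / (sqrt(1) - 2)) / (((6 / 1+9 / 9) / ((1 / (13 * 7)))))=-9 / 637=-0.01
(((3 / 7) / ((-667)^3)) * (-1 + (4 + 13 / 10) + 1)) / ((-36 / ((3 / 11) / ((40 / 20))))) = 53 / 1827924332080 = 0.00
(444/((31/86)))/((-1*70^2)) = -9546/37975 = -0.25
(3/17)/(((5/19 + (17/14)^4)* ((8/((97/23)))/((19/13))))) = 168151634/3014183419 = 0.06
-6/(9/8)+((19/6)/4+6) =35/24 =1.46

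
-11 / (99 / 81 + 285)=-99 / 2576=-0.04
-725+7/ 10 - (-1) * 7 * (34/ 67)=-482901/ 670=-720.75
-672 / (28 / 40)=-960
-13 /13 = -1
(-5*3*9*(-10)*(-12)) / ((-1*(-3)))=-5400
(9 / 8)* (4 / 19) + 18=18.24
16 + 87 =103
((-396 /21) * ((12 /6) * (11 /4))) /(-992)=363 /3472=0.10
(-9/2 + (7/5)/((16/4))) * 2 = -83/10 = -8.30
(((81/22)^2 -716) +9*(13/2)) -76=-348453/484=-719.94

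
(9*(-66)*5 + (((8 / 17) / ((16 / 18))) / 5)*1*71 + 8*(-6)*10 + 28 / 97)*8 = -227047096 / 8245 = -27537.55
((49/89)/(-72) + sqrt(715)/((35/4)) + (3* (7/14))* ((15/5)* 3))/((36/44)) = 44* sqrt(715)/315 + 951049/57672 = 20.23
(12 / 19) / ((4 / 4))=12 / 19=0.63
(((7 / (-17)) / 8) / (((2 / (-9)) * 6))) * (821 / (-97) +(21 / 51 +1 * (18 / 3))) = -8883 / 112132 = -0.08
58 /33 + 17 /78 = 565 /286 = 1.98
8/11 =0.73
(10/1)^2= 100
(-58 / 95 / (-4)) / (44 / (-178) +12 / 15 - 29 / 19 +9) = 2581 / 135728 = 0.02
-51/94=-0.54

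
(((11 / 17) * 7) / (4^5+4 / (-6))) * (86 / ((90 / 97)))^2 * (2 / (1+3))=1339587557 / 70456500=19.01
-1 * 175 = -175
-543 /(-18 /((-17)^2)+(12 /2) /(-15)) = 784635 /668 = 1174.60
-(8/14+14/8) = -65/28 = -2.32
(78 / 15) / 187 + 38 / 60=3709 / 5610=0.66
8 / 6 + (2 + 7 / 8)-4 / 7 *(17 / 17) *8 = -61 / 168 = -0.36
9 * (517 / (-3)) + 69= -1482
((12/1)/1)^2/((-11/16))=-2304/11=-209.45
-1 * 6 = -6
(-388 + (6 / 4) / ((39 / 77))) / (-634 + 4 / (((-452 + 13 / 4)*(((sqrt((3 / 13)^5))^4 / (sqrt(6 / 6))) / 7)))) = 1061095472505 / 403191116134508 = 0.00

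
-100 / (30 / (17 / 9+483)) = -43640 / 27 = -1616.30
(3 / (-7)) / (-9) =1 / 21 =0.05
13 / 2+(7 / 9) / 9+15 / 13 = 16301 / 2106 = 7.74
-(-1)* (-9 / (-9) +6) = 7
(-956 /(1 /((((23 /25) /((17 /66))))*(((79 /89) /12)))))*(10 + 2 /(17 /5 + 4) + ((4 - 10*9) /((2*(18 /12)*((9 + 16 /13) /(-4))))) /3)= -5926442746664 /1675231425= -3537.69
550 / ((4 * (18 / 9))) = 275 / 4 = 68.75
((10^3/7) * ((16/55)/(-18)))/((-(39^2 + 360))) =1600/1303533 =0.00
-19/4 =-4.75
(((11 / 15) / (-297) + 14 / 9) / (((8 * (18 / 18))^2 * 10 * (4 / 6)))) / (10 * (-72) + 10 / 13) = -481 / 95040000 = -0.00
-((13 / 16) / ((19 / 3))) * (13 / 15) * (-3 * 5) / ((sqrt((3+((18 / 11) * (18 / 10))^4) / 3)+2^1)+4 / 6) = -13918100625 / 59392412854+13803075 * sqrt(238733137) / 475139302832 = 0.21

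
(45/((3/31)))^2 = 216225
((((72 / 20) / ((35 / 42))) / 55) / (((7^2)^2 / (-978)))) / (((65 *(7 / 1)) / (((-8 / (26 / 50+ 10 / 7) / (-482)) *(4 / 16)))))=-105624 / 705406777075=-0.00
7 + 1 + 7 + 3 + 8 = 26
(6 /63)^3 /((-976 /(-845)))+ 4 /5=4523593 /5649210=0.80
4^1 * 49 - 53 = 143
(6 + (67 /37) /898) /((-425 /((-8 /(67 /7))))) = 0.01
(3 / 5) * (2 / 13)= 6 / 65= 0.09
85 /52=1.63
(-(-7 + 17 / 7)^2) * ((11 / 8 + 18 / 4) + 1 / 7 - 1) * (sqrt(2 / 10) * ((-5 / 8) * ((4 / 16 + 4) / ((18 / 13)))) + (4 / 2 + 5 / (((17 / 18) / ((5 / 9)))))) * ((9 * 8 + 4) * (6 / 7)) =-196816896 / 5831 + 18878704 * sqrt(5) / 7203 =-27892.92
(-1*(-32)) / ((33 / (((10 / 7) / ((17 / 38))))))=12160 / 3927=3.10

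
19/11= 1.73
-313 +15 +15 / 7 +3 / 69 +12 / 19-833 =-3451109 / 3059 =-1128.18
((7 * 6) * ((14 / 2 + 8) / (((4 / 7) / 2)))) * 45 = 99225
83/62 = 1.34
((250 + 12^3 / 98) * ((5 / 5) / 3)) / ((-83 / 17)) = -2686 / 147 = -18.27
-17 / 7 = -2.43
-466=-466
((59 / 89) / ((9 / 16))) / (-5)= -944 / 4005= -0.24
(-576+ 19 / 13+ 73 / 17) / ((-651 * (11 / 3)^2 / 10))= 3780720 / 5802797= 0.65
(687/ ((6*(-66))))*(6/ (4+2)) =-229/ 132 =-1.73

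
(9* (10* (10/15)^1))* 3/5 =36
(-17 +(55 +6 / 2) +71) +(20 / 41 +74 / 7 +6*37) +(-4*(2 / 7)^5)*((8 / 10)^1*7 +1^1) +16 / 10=1194218672 / 3445435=346.61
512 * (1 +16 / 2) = 4608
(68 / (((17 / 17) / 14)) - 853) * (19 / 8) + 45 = 2241 / 8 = 280.12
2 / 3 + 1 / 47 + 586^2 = 48418933 / 141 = 343396.69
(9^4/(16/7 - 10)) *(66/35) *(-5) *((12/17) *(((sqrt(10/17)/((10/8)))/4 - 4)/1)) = -384912/17 + 96228 *sqrt(170)/1445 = -21773.61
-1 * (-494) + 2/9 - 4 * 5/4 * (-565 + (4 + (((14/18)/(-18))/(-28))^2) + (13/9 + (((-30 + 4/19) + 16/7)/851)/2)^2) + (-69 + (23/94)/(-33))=8954901763648828811143/2781012602571077952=3220.01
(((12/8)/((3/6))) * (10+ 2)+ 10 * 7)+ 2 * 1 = 108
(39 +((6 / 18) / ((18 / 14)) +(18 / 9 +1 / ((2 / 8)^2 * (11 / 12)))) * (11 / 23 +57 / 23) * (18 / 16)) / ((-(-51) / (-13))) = -2063581 / 77418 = -26.66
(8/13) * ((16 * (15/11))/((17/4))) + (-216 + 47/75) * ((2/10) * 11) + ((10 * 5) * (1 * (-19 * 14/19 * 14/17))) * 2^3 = -4633267373/911625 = -5082.43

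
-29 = -29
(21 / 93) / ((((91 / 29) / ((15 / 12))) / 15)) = 2175 / 1612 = 1.35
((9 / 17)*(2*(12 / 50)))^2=11664 / 180625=0.06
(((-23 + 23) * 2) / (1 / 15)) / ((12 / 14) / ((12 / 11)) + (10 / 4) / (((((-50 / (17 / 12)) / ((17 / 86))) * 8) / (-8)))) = 0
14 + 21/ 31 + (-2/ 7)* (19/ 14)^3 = 4157191/ 297724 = 13.96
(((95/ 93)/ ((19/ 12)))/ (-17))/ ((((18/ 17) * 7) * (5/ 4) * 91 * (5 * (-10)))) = 0.00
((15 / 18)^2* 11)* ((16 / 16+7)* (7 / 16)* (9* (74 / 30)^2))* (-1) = -105413 / 72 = -1464.07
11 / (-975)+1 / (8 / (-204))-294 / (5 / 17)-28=-2053567 / 1950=-1053.11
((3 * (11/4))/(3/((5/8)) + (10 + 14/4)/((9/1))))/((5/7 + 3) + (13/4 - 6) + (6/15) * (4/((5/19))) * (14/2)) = 2750/91401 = 0.03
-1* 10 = -10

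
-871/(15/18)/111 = -1742/185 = -9.42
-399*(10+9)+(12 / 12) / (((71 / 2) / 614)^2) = -36707837 / 5041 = -7281.86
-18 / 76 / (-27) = 1 / 114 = 0.01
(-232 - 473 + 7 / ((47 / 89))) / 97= -32512 / 4559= -7.13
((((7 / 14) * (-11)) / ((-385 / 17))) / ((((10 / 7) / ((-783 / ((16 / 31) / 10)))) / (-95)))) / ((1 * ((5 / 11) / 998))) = 43034742531 / 80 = 537934281.64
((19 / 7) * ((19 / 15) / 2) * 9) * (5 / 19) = 57 / 14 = 4.07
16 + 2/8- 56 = -159/4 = -39.75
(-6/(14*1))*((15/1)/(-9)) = 5/7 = 0.71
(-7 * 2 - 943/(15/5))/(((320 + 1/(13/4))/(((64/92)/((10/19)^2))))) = -2.57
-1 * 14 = -14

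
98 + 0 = 98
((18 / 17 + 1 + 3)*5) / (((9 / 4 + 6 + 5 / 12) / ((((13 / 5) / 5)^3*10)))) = 43602 / 10625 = 4.10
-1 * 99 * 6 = -594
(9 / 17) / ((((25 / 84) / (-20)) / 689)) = -2083536 / 85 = -24512.19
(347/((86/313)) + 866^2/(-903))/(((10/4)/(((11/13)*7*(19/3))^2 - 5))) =1665515930116/6867315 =242527.96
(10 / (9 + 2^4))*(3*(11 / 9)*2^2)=5.87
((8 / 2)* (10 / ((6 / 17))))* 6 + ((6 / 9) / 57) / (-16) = 930239 / 1368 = 680.00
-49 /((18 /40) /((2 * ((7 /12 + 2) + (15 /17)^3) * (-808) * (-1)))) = -76334563760 /132651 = -575454.11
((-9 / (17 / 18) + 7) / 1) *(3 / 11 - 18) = 8385 / 187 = 44.84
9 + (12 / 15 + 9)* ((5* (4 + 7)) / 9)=68.89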